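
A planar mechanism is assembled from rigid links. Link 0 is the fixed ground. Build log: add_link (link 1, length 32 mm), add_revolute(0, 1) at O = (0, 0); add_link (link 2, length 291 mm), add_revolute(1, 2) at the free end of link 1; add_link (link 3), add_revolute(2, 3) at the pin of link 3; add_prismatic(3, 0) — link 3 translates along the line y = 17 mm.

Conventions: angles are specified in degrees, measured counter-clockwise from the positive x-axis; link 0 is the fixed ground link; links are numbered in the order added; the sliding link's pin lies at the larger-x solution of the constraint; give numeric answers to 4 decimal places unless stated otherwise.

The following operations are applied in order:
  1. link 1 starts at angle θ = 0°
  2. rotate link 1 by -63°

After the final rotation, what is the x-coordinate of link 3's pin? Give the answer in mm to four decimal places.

geometry: r = 32 mm, L = 291 mm, e = 17 mm; θ starts at 0°
rotate link 1 by -63°: θ ← 0° -63° = -63°
crank pin P = (r cos θ, r sin θ) = (14.527696, -28.512209)
h = r sin θ − e = -28.512209 − 17 = -45.512209
x = r cos θ + √(L² − h²) = 14.527696 + 287.418926 = 301.946622

301.9466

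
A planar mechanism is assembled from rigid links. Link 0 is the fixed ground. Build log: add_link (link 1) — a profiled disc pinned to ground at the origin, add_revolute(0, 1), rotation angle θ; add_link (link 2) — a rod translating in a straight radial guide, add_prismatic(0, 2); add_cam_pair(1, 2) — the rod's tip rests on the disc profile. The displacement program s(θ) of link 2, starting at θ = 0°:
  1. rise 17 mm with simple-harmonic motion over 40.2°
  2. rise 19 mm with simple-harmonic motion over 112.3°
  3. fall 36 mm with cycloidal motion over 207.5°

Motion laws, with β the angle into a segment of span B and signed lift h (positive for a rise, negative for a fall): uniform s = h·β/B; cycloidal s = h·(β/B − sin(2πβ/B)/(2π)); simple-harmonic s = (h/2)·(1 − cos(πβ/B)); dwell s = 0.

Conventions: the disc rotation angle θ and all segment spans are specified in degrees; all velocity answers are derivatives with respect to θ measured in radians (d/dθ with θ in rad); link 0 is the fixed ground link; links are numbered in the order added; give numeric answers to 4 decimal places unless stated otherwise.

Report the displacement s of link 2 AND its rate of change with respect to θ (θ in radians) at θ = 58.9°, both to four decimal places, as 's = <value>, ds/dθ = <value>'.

seg 1 [0°–40.2°] simple-harmonic, h=17: full span → s += 17 → s = 17.0000
seg 2 [40.2°–152.5°] simple-harmonic, h=19: θ=58.9° here. β=18.7, B=112.3. 19/2·(1 − cos(π·0.1665)) = 1.2705 → s = 18.2705
velocity in seg [40.2°–152.5°] (simple-harmonic), θ in radians: β = 18.7° = 0.3264 rad, B = 112.3° = 1.9600 rad; ds/dθ = (πh/(2B)) sin(πβ/B) = (π·19/(2·1.9600)) sin(π·0.1665) = 7.607386 mm/rad

s = 18.2705, ds/dθ = 7.6074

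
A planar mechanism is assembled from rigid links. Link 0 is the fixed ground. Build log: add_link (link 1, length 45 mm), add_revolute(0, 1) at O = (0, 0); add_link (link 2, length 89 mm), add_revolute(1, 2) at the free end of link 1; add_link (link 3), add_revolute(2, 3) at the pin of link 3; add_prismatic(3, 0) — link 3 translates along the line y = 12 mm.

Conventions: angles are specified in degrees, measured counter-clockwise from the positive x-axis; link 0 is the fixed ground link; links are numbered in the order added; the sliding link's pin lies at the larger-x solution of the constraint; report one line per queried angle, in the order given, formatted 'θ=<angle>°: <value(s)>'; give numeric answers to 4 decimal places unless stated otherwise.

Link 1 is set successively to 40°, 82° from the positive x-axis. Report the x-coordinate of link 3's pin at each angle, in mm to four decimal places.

geometry: r = 45 mm, L = 89 mm, e = 12 mm
θ=40°: crank pin P = (r cos θ, r sin θ) = (34.472000, 28.925442)
θ=40°: h = r sin θ − e = 28.925442 − 12 = 16.925442
θ=40°: x = r cos θ + √(L² − h²) = 34.472000 + 87.375794 = 121.847794
θ=82°: crank pin P = (r cos θ, r sin θ) = (6.262790, 44.562063)
θ=82°: h = r sin θ − e = 44.562063 − 12 = 32.562063
θ=82°: x = r cos θ + √(L² − h²) = 6.262790 + 82.829415 = 89.092205

θ=40°: 121.8478
θ=82°: 89.0922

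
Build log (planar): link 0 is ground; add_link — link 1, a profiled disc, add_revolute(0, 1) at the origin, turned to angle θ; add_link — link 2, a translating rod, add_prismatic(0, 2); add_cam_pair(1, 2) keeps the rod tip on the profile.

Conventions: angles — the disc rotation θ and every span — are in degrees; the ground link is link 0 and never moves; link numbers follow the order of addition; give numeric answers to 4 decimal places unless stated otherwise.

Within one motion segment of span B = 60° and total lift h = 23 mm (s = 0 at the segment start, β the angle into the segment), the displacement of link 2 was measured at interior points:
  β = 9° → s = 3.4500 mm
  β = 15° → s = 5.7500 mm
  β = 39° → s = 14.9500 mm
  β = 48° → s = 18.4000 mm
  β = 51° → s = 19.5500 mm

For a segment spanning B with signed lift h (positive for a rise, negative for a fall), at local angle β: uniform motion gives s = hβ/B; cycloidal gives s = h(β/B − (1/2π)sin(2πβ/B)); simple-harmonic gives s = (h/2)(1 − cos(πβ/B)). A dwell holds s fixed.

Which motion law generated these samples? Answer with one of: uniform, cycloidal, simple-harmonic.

candidates at β/B = r: uniform s = h·r (linear in β); cycloidal s = h·(r − sin(2πr)/(2π)); simple-harmonic s = (h/2)(1 − cos(πr))
β=9°: printed 3.4500 | uniform 3.4500, cycloidal 0.4885, simple-harmonic 1.2534
β=15°: printed 5.7500 | uniform 5.7500, cycloidal 2.0894, simple-harmonic 3.3683
β=39°: printed 14.9500 | uniform 14.9500, cycloidal 17.9115, simple-harmonic 16.7209
β=48°: printed 18.4000 | uniform 18.4000, cycloidal 21.8814, simple-harmonic 20.8037
β=51°: printed 19.5500 | uniform 19.5500, cycloidal 22.5115, simple-harmonic 21.7466
only one law matches every sample → uniform

uniform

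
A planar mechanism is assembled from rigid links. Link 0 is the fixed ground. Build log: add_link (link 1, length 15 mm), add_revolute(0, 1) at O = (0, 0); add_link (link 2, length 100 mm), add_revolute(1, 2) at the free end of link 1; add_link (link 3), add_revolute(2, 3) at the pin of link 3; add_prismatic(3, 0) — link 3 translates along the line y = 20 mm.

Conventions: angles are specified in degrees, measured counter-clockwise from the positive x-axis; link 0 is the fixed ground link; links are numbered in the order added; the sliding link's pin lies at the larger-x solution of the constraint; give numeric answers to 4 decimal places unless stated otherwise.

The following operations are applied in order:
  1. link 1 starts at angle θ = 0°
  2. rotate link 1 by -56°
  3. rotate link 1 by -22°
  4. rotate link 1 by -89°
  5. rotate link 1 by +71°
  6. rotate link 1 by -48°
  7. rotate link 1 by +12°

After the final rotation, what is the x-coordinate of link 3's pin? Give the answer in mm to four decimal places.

geometry: r = 15 mm, L = 100 mm, e = 20 mm; θ starts at 0°
rotate link 1 by -56°: θ ← 0° -56° = -56°
rotate link 1 by -22°: θ ← -56° -22° = -78°
rotate link 1 by -89°: θ ← -78° -89° = -167°
rotate link 1 by +71°: θ ← -167° +71° = -96°
rotate link 1 by -48°: θ ← -96° -48° = -144°
rotate link 1 by +12°: θ ← -144° +12° = -132°
crank pin P = (r cos θ, r sin θ) = (-10.036959, -11.147172)
h = r sin θ − e = -11.147172 − 20 = -31.147172
x = r cos θ + √(L² − h²) = -10.036959 + 95.025542 = 84.988583

84.9886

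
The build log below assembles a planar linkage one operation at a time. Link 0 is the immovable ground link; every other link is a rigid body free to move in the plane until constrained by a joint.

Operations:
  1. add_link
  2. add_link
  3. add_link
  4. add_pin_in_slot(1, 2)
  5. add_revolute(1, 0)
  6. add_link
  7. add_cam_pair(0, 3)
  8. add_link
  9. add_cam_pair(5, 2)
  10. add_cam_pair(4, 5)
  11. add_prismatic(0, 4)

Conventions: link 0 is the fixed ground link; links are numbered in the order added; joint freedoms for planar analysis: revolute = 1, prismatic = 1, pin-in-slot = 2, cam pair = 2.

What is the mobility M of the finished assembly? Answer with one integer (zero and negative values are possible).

ground; <1,0,0>
#1 <2,0,0>
#2 <3,0,0>
#3 <4,0,0>
PS:1↔2 J2 <4,0,1>
R:1↔0 J1 <4,1,1>
#4 <5,1,1>
C:0↔3 J2 <5,1,2>
#5 <6,1,2>
C:5↔2 J2 <6,1,3>
C:4↔5 J2 <6,1,4>
P:0↔4 J1 <6,2,4>
3×5 − 2×2 − 1×4 = 7

M = 7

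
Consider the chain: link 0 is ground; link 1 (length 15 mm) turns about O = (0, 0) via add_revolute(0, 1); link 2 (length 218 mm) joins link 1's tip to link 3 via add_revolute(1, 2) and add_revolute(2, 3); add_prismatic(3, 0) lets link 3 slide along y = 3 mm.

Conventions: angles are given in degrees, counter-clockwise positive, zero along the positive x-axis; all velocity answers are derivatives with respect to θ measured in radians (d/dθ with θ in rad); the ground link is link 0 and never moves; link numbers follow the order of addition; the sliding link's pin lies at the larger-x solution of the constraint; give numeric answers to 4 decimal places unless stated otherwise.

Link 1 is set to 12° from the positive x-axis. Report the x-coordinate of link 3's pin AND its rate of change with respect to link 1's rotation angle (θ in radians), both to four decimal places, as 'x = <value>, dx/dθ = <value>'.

geometry: r = 15 mm, L = 218 mm, e = 3 mm
crank pin P = (r cos θ, r sin θ) = (14.672214, 3.118675)
h = r sin θ − e = 3.118675 − 3 = 0.118675
x = r cos θ + √(L² − h²) = 14.672214 + 217.999968 = 232.672182
dx/dθ = −r sin θ − h·r cos θ/√(L² − h²) (θ in radians; h = 0.118675) = -3.126663

x = 232.6722, dx/dθ = -3.1267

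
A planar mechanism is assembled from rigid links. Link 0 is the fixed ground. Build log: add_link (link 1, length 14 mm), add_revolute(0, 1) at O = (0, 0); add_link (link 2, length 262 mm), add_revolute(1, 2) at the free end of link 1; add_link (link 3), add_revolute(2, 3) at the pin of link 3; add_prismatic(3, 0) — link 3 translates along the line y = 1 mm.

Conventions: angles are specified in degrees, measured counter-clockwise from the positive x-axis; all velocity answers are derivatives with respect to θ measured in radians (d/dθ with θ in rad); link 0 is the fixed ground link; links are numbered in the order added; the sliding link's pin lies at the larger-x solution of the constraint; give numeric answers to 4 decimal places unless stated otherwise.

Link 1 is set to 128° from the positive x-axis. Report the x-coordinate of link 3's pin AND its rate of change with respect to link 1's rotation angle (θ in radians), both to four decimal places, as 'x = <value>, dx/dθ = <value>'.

geometry: r = 14 mm, L = 262 mm, e = 1 mm
crank pin P = (r cos θ, r sin θ) = (-8.619261, 11.032151)
h = r sin θ − e = 11.032151 − 1 = 10.032151
x = r cos θ + √(L² − h²) = -8.619261 + 261.807861 = 253.188600
dx/dθ = −r sin θ − h·r cos θ/√(L² − h²) (θ in radians; h = 10.032151) = -10.701871

x = 253.1886, dx/dθ = -10.7019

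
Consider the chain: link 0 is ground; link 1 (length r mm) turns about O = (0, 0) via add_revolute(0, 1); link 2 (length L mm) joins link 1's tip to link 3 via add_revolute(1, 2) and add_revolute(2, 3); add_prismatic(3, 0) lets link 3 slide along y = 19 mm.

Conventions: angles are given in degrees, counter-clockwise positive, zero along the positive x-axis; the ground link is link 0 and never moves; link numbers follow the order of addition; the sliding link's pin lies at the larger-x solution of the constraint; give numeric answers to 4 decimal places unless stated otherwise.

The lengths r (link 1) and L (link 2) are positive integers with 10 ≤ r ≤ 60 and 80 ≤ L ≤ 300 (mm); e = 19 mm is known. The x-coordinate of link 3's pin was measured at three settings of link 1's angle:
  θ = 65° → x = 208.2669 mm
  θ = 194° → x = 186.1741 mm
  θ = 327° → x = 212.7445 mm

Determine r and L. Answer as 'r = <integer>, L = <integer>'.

constraint per measurement: (x − r cos θ)² + (r sin θ − e)² = L²
subtracting the θ₁ and θ₂ equations cancels the r² and L² terms:
r = (x₁² − x₂²) / (2[(x₁cos θ₁ + e sin θ₁) − (x₂cos θ₂ + e sin θ₂)]) = 15.0000 → r = 15
L² = (x₁ − r cos θ₁)² + (r sin θ₁ − e)² = 40803.9843 → L = 202.0000 → L = 202
check at θ₃=327°: x = 212.7445 (printed 212.7445) ✓

r = 15, L = 202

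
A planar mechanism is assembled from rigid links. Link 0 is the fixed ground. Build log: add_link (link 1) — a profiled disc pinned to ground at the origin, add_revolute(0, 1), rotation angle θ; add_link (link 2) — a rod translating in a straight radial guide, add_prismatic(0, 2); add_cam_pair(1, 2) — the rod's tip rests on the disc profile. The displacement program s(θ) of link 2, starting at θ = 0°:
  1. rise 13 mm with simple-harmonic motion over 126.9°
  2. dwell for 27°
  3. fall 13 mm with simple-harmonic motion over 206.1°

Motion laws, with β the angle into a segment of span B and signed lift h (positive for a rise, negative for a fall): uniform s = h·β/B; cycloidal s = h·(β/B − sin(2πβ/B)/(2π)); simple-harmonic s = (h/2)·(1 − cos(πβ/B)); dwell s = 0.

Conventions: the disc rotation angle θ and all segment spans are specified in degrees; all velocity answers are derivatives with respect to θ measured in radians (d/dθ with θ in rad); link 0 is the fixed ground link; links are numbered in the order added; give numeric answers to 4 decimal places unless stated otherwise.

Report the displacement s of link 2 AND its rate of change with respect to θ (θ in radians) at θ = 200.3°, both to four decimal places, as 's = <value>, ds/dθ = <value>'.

seg 1 [0°–126.9°] simple-harmonic, h=13: full span → s += 13 → s = 13.0000
seg 2 [126.9°–153.9°] dwell: s stays 13.0000
seg 3 [153.9°–360°] simple-harmonic, h=-13: θ=200.3° here. β=46.4, B=206.1. -13/2·(1 − cos(π·0.2251)) = -1.5591 → s = 11.4409
velocity in seg [153.9°–360°] (simple-harmonic), θ in radians: β = 46.4° = 0.8098 rad, B = 206.1° = 3.5971 rad; ds/dθ = (πh/(2B)) sin(πβ/B) = (π·(-13)/(2·3.5971)) sin(π·0.2251) = -3.688632 mm/rad

s = 11.4409, ds/dθ = -3.6886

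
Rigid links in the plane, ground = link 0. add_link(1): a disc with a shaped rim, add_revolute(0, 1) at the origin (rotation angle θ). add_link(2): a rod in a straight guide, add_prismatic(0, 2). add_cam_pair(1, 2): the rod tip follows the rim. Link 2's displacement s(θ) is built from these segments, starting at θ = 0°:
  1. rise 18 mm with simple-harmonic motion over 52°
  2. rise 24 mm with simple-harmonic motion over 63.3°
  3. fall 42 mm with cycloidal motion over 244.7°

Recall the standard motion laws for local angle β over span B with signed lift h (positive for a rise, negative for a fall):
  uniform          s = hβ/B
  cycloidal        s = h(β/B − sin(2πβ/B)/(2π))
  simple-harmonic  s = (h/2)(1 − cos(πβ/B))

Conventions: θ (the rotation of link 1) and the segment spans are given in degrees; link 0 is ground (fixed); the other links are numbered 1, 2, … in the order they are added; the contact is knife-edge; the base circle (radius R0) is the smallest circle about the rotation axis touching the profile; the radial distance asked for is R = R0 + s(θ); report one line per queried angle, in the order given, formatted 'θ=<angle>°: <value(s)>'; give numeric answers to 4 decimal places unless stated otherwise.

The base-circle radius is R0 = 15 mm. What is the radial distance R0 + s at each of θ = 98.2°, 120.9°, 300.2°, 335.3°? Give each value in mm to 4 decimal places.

segment 1 (0° to 52°, simple-harmonic, h = 18) is passed completely: s = 0.0000 + (18) = 18.0000
θ = 98.2° falls in segment 2 (52° to 115.3°, simple-harmonic, h = 24): β = 98.2 − 52 = 46.2°, B = 63.3°; Δs = 24/2·(1 − cos(π·0.7299)) = 19.9317; s = 18.0000 + 19.9317 = 37.9317
segment 2 (52° to 115.3°, simple-harmonic, h = 24) is passed completely: s = 18.0000 + (24) = 42.0000
θ = 120.9° falls in segment 3 (115.3° to 360°, cycloidal, h = -42): β = 120.9 − 115.3 = 5.6°, B = 244.7°; Δs = -42·(0.0229 − sin(2π·0.0229)/(2π)) = -0.0033; s = 42.0000 − 0.0033 = 41.9967
θ = 300.2° falls in segment 3 (115.3° to 360°, cycloidal, h = -42): β = 300.2 − 115.3 = 184.9°, B = 244.7°; Δs = -42·(0.7556 − sin(2π·0.7556)/(2π)) = -38.4163; s = 42.0000 − 38.4163 = 3.5837
θ = 335.3° falls in segment 3 (115.3° to 360°, cycloidal, h = -42): β = 335.3 − 115.3 = 220°, B = 244.7°; Δs = -42·(0.8991 − sin(2π·0.8991)/(2π)) = -41.7214; s = 42.0000 − 41.7214 = 0.2786
θ=98.2°: R = R0 + s = 15 + 37.9317 = 52.9317
θ=120.9°: R = R0 + s = 15 + 41.9967 = 56.9967
θ=300.2°: R = R0 + s = 15 + 3.5837 = 18.5837
θ=335.3°: R = R0 + s = 15 + 0.2786 = 15.2786

θ=98.2°: 52.9317
θ=120.9°: 56.9967
θ=300.2°: 18.5837
θ=335.3°: 15.2786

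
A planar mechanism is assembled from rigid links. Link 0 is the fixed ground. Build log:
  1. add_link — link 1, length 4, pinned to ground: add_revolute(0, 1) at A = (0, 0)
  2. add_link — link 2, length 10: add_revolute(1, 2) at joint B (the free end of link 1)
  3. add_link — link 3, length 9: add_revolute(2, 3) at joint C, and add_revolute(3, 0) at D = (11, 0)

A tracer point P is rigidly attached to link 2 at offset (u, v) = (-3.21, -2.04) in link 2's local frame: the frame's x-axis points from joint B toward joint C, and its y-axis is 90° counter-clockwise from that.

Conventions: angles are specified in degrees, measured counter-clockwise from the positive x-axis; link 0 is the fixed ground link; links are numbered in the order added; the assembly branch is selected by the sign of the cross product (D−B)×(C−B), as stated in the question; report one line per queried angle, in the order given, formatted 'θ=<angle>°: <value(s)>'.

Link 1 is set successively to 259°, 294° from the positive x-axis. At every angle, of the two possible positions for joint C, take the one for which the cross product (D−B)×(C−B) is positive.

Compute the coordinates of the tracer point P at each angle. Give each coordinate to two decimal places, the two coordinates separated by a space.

A=(0,0), D=(11.00,0)
θ=259°: B = A + 4.00·(cos259°, sin259°) = (-0.7632, -3.9265)
θ=259°: |BD| = 12.4013
θ=259°: circle(B,10.00) ∩ circle(D,9.00): a=6.9667, h=7.1739
θ=259°:   candidates: C₊=(3.5736,5.0841) cross=88.966; C₋=(8.1164,-8.5256) cross=-88.966
θ=259°:   branch + wants cross > 0 → take C=(3.5736,5.0841) (cross=88.966)
θ=259°: ex = (C−B)/|BC| = (0.4337,0.9011); ey = (-0.9011,0.4337)
θ=259°: P = B + -3.21·ex + -2.04·ey = (-0.3172,-7.7036)
θ=294°: B = A + 4.00·(cos294°, sin294°) = (1.6269, -3.6542)
θ=294°: |BD| = 10.0602
θ=294°: circle(B,10.00) ∩ circle(D,9.00): a=5.9744, h=8.0191
θ=294°:   candidates: C₊=(4.2805,5.9873) cross=80.674; C₋=(10.1061,-8.9555) cross=-80.674
θ=294°:   branch + wants cross > 0 → take C=(4.2805,5.9873) (cross=80.674)
θ=294°: ex = (C−B)/|BC| = (0.2654,0.9642); ey = (-0.9642,0.2654)
θ=294°: P = B + -3.21·ex + -2.04·ey = (2.7420,-7.2904)

θ=259°: -0.32 -7.70
θ=294°: 2.74 -7.29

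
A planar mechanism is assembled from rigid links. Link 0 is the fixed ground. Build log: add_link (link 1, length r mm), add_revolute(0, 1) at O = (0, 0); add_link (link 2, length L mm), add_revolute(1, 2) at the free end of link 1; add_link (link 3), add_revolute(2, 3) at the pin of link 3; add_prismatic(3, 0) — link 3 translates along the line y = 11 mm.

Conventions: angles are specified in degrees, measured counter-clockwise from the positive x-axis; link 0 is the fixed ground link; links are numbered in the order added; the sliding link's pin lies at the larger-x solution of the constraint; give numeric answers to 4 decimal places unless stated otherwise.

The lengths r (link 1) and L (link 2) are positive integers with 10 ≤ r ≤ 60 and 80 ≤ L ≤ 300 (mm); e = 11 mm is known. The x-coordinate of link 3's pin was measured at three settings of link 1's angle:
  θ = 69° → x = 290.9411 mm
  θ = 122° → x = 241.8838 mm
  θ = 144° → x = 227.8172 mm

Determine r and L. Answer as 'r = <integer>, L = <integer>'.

constraint per measurement: (x − r cos θ)² + (r sin θ − e)² = L²
subtracting the θ₁ and θ₂ equations cancels the r² and L² terms:
r = (x₁² − x₂²) / (2[(x₁cos θ₁ + e sin θ₁) − (x₂cos θ₂ + e sin θ₂)]) = 55.9999 → r = 56
L² = (x₁ − r cos θ₁)² + (r sin θ₁ − e)² = 75075.9885 → L = 274.0000 → L = 274
check at θ₃=144°: x = 227.8172 (printed 227.8172) ✓

r = 56, L = 274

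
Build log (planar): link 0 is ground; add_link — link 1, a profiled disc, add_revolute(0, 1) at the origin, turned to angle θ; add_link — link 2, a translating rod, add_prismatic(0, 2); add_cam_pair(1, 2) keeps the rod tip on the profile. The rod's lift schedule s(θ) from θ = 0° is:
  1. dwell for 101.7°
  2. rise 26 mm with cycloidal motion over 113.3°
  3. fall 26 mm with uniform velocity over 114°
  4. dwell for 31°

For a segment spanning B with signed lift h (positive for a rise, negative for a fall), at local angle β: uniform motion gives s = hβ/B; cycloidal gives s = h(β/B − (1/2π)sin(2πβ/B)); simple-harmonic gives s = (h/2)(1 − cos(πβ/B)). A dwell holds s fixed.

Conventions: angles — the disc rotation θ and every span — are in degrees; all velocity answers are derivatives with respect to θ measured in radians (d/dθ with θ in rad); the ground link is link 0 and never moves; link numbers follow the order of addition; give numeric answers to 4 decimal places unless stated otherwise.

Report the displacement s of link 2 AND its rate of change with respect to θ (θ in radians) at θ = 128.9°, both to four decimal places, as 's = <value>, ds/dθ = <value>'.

seg 1 [0°–101.7°] dwell: s stays 0.0000
seg 2 [101.7°–215°] cycloidal, h=26: θ=128.9° here. β=27.2, B=113.3. 26·(0.2401 − sin(2π·0.2401)/(2π)) = 2.1119 → s = 2.1119
velocity in seg [101.7°–215°] (cycloidal), θ in radians: β = 27.2° = 0.4747 rad, B = 113.3° = 1.9775 rad; ds/dθ = (h/B)(1 − cos(2πβ/B)) = (26/1.9775)(1 − cos(2π·0.2401)) = 12.328433 mm/rad

s = 2.1119, ds/dθ = 12.3284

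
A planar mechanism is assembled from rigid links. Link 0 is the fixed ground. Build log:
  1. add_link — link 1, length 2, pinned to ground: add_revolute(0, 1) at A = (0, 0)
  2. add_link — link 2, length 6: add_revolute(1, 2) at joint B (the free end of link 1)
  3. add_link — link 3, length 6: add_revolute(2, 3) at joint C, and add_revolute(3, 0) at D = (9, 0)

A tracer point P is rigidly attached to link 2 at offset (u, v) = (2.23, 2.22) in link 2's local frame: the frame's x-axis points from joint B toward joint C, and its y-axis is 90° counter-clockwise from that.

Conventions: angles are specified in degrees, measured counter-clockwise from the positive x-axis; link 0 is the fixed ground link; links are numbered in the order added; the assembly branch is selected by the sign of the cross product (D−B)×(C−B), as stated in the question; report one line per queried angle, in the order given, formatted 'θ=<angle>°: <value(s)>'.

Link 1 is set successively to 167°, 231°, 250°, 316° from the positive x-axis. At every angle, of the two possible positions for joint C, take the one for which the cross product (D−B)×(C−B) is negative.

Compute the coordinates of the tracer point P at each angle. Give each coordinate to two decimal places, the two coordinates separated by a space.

A=(0,0), D=(9.00,0)
θ=167°: B = A + 2.00·(cos167°, sin167°) = (-1.9487, 0.4499)
θ=167°: |BD| = 10.9580
θ=167°: circle(B,6.00) ∩ circle(D,6.00): a=5.4790, h=2.4455
θ=167°:   candidates: C₊=(3.6260,2.6684) cross=26.798; C₋=(3.4252,-2.2185) cross=-26.798
θ=167°:   branch - wants cross < 0 → take C=(3.4252,-2.2185) (cross=-26.798)
θ=167°: ex = (C−B)/|BC| = (0.8957,-0.4447); ey = (0.4447,0.8957)
θ=167°: P = B + 2.23·ex + 2.22·ey = (1.0359,1.4465)
θ=231°: B = A + 2.00·(cos231°, sin231°) = (-1.2586, -1.5543)
θ=231°: |BD| = 10.3757
θ=231°: circle(B,6.00) ∩ circle(D,6.00): a=5.1879, h=3.0143
θ=231°:   candidates: C₊=(3.4191,2.2032) cross=31.276; C₋=(4.3222,-3.7575) cross=-31.276
θ=231°:   branch - wants cross < 0 → take C=(4.3222,-3.7575) (cross=-31.276)
θ=231°: ex = (C−B)/|BC| = (0.9301,-0.3672); ey = (0.3672,0.9301)
θ=231°: P = B + 2.23·ex + 2.22·ey = (1.6308,-0.3082)
θ=250°: B = A + 2.00·(cos250°, sin250°) = (-0.6840, -1.8794)
θ=250°: |BD| = 9.8647
θ=250°: circle(B,6.00) ∩ circle(D,6.00): a=4.9324, h=3.4164
θ=250°:   candidates: C₊=(3.5071,2.4141) cross=33.702; C₋=(4.8089,-4.2935) cross=-33.702
θ=250°:   branch - wants cross < 0 → take C=(4.8089,-4.2935) (cross=-33.702)
θ=250°: ex = (C−B)/|BC| = (0.9155,-0.4024); ey = (0.4024,0.9155)
θ=250°: P = B + 2.23·ex + 2.22·ey = (2.2507,-0.7443)
θ=316°: B = A + 2.00·(cos316°, sin316°) = (1.4387, -1.3893)
θ=316°: |BD| = 7.6879
θ=316°: circle(B,6.00) ∩ circle(D,6.00): a=3.8439, h=4.6070
θ=316°:   candidates: C₊=(4.3868,3.8364) cross=35.418; C₋=(6.0519,-5.2258) cross=-35.418
θ=316°:   branch - wants cross < 0 → take C=(6.0519,-5.2258) (cross=-35.418)
θ=316°: ex = (C−B)/|BC| = (0.7689,-0.6394); ey = (0.6394,0.7689)
θ=316°: P = B + 2.23·ex + 2.22·ey = (4.5727,-1.1083)

θ=167°: 1.04 1.45
θ=231°: 1.63 -0.31
θ=250°: 2.25 -0.74
θ=316°: 4.57 -1.11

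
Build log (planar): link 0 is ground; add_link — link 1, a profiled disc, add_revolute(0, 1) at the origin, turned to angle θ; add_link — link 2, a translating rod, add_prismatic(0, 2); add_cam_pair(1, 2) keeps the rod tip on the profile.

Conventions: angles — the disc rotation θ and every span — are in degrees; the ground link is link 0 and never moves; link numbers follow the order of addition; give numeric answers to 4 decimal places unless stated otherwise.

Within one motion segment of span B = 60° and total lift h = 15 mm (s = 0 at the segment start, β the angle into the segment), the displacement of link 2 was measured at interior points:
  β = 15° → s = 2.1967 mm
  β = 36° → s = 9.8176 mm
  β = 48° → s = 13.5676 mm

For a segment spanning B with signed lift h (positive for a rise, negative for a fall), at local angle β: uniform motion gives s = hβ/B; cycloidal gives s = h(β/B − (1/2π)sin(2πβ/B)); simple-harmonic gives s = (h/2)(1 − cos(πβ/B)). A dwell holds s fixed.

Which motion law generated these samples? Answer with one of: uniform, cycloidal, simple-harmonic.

candidates at β/B = r: uniform s = h·r (linear in β); cycloidal s = h·(r − sin(2πr)/(2π)); simple-harmonic s = (h/2)(1 − cos(πr))
β=15°: printed 2.1967 | uniform 3.7500, cycloidal 1.3627, simple-harmonic 2.1967
β=36°: printed 9.8176 | uniform 9.0000, cycloidal 10.4032, simple-harmonic 9.8176
β=48°: printed 13.5676 | uniform 12.0000, cycloidal 14.2705, simple-harmonic 13.5676
only one law matches every sample → simple-harmonic

simple-harmonic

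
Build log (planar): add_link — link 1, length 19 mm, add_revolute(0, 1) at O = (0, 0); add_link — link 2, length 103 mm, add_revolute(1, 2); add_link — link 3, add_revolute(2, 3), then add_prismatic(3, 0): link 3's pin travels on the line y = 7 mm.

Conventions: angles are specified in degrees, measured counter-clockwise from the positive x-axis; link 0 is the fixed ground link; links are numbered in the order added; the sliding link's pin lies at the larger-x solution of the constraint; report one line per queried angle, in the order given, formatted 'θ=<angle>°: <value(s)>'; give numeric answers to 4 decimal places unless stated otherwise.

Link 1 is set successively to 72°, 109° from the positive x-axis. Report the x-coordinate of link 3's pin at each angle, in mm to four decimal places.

geometry: r = 19 mm, L = 103 mm, e = 7 mm
θ=72°: crank pin P = (r cos θ, r sin θ) = (5.871323, 18.070074)
θ=72°: h = r sin θ − e = 18.070074 − 7 = 11.070074
θ=72°: x = r cos θ + √(L² − h²) = 5.871323 + 102.403386 = 108.274709
θ=109°: crank pin P = (r cos θ, r sin θ) = (-6.185795, 17.964853)
θ=109°: h = r sin θ − e = 17.964853 − 7 = 10.964853
θ=109°: x = r cos θ + √(L² − h²) = -6.185795 + 102.414706 = 96.228911

θ=72°: 108.2747
θ=109°: 96.2289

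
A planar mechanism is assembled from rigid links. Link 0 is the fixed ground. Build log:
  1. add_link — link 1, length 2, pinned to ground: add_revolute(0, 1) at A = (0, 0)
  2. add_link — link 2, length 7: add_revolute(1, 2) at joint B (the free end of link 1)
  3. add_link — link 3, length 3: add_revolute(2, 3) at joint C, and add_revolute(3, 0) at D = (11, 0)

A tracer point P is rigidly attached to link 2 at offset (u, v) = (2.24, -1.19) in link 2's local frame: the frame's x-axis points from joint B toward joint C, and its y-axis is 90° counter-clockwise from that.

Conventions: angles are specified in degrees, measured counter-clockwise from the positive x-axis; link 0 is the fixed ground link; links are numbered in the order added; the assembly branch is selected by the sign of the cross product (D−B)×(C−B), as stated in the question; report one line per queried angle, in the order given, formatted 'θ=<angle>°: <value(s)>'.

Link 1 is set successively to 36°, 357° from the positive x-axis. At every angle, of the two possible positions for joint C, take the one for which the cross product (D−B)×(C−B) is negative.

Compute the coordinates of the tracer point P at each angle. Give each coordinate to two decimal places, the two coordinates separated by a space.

A=(0,0), D=(11.00,0)
θ=36°: B = A + 2.00·(cos36°, sin36°) = (1.6180, 1.1756)
θ=36°: |BD| = 9.4553
θ=36°: circle(B,7.00) ∩ circle(D,3.00): a=6.8429, h=1.4748
θ=36°:   candidates: C₊=(8.5912,1.7882) cross=13.945; C₋=(8.2245,-1.1386) cross=-13.945
θ=36°:   branch - wants cross < 0 → take C=(8.2245,-1.1386) (cross=-13.945)
θ=36°: ex = (C−B)/|BC| = (0.9438,-0.3306); ey = (0.3306,0.9438)
θ=36°: P = B + 2.24·ex + -1.19·ey = (3.3387,-0.6880)
θ=357°: B = A + 2.00·(cos357°, sin357°) = (1.9973, -0.1047)
θ=357°: |BD| = 9.0033
θ=357°: circle(B,7.00) ∩ circle(D,3.00): a=6.7231, h=1.9494
θ=357°:   candidates: C₊=(8.6972,1.9228) cross=17.552; C₋=(8.7425,-1.9758) cross=-17.552
θ=357°:   branch - wants cross < 0 → take C=(8.7425,-1.9758) (cross=-17.552)
θ=357°: ex = (C−B)/|BC| = (0.9636,-0.2673); ey = (0.2673,0.9636)
θ=357°: P = B + 2.24·ex + -1.19·ey = (3.8377,-1.8501)

θ=36°: 3.34 -0.69
θ=357°: 3.84 -1.85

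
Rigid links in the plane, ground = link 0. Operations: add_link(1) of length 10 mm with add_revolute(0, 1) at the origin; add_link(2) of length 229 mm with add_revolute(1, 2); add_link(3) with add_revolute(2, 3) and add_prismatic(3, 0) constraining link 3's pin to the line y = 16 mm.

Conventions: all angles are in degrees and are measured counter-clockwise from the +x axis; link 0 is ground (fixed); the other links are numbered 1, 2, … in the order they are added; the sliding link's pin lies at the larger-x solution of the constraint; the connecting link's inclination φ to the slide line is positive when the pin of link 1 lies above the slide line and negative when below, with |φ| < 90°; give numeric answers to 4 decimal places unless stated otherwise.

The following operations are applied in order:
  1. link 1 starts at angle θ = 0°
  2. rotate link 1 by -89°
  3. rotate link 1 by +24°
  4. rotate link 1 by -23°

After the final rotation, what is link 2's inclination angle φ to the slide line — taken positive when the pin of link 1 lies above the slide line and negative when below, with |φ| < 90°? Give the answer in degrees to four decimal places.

geometry: r = 10 mm, L = 229 mm, e = 16 mm; θ starts at 0°
rotate link 1 by -89°: θ ← 0° -89° = -89°
rotate link 1 by +24°: θ ← -89° +24° = -65°
rotate link 1 by -23°: θ ← -65° -23° = -88°
h = r sin θ − e = -9.993908 − 16 = -25.993908
sin φ = h / L = -25.993908 / 229 = -0.11351052
φ = arcsin(-0.11351052) = -6.517721°

-6.5177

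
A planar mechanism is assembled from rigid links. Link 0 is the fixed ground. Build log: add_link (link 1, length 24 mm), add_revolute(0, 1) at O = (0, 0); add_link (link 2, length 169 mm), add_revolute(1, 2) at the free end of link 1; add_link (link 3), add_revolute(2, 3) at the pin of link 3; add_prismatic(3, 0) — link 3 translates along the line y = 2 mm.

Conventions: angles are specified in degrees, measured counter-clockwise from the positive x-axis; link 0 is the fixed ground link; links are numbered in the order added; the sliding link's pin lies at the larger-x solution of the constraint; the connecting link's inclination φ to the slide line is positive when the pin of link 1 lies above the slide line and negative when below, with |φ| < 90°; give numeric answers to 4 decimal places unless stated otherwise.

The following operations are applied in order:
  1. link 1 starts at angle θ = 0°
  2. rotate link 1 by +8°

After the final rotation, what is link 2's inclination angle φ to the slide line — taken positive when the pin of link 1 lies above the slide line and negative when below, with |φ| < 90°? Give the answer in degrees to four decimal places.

geometry: r = 24 mm, L = 169 mm, e = 2 mm; θ starts at 0°
rotate link 1 by +8°: θ ← 0° +8° = 8°
h = r sin θ − e = 3.340154 − 2 = 1.340154
sin φ = h / L = 1.340154 / 169 = 0.00792991
φ = arcsin(0.00792991) = 0.454355°

0.4544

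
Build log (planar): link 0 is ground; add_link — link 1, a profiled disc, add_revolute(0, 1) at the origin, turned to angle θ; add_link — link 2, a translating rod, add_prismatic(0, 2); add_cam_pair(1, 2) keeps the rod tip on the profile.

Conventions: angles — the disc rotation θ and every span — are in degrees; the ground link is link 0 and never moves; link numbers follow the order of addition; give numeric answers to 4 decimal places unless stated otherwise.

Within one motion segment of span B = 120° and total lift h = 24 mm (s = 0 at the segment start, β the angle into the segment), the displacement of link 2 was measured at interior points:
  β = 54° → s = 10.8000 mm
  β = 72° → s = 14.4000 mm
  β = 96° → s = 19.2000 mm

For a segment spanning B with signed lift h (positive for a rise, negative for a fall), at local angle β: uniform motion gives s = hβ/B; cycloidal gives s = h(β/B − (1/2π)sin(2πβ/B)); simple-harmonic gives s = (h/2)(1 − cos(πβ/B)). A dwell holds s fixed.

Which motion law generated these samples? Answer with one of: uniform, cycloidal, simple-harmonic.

candidates at β/B = r: uniform s = h·r (linear in β); cycloidal s = h·(r − sin(2πr)/(2π)); simple-harmonic s = (h/2)(1 − cos(πr))
β=54°: printed 10.8000 | uniform 10.8000, cycloidal 9.6196, simple-harmonic 10.1228
β=72°: printed 14.4000 | uniform 14.4000, cycloidal 16.6452, simple-harmonic 15.7082
β=96°: printed 19.2000 | uniform 19.2000, cycloidal 22.8328, simple-harmonic 21.7082
only one law matches every sample → uniform

uniform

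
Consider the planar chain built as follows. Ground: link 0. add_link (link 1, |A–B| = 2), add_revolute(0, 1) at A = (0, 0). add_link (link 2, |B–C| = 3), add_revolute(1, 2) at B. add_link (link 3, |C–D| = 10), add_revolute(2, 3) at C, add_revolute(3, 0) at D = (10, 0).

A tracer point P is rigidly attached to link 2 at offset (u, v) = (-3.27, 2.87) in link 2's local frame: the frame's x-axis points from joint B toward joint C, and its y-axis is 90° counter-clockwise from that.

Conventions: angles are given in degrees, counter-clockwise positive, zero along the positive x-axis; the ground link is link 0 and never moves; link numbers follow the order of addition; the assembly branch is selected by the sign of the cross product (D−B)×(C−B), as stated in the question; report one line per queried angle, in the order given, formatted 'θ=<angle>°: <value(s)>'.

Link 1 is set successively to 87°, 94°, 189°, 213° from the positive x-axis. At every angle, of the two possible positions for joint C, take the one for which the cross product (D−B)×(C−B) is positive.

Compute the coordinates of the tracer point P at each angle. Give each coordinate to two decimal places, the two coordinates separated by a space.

A=(0,0), D=(10.00,0)
θ=87°: B = A + 2.00·(cos87°, sin87°) = (0.1047, 1.9973)
θ=87°: |BD| = 10.0949
θ=87°: circle(B,3.00) ∩ circle(D,10.00): a=0.5402, h=2.9510
θ=87°:   candidates: C₊=(1.2180,4.7830) cross=29.790; C₋=(0.0504,-1.0022) cross=-29.790
θ=87°:   branch + wants cross > 0 → take C=(1.2180,4.7830) (cross=29.790)
θ=87°: ex = (C−B)/|BC| = (0.3711,0.9286); ey = (-0.9286,0.3711)
θ=87°: P = B + -3.27·ex + 2.87·ey = (-3.7739,0.0259)
θ=94°: B = A + 2.00·(cos94°, sin94°) = (-0.1395, 1.9951)
θ=94°: |BD| = 10.3339
θ=94°: circle(B,3.00) ∩ circle(D,10.00): a=0.7640, h=2.9011
θ=94°:   candidates: C₊=(1.1702,4.6941) cross=29.980; C₋=(0.0500,-0.9989) cross=-29.980
θ=94°:   branch + wants cross > 0 → take C=(1.1702,4.6941) (cross=29.980)
θ=94°: ex = (C−B)/|BC| = (0.4366,0.8997); ey = (-0.8997,0.4366)
θ=94°: P = B + -3.27·ex + 2.87·ey = (-4.1492,0.3062)
θ=189°: B = A + 2.00·(cos189°, sin189°) = (-1.9754, -0.3129)
θ=189°: |BD| = 11.9795
θ=189°: circle(B,3.00) ∩ circle(D,10.00): a=2.1916, h=2.0487
θ=189°:   candidates: C₊=(0.1619,1.7923) cross=24.542; C₋=(0.2689,-2.3036) cross=-24.542
θ=189°:   branch + wants cross > 0 → take C=(0.1619,1.7923) (cross=24.542)
θ=189°: ex = (C−B)/|BC| = (0.7124,0.7017); ey = (-0.7017,0.7124)
θ=189°: P = B + -3.27·ex + 2.87·ey = (-6.3190,-0.5629)
θ=213°: B = A + 2.00·(cos213°, sin213°) = (-1.6773, -1.0893)
θ=213°: |BD| = 11.7280
θ=213°: circle(B,3.00) ∩ circle(D,10.00): a=1.9844, h=2.2499
θ=213°:   candidates: C₊=(0.0895,1.3352) cross=26.387; C₋=(0.5075,-3.1451) cross=-26.387
θ=213°:   branch + wants cross > 0 → take C=(0.0895,1.3352) (cross=26.387)
θ=213°: ex = (C−B)/|BC| = (0.5890,0.8082); ey = (-0.8082,0.5890)
θ=213°: P = B + -3.27·ex + 2.87·ey = (-5.9227,-2.0417)

θ=87°: -3.77 0.03
θ=94°: -4.15 0.31
θ=189°: -6.32 -0.56
θ=213°: -5.92 -2.04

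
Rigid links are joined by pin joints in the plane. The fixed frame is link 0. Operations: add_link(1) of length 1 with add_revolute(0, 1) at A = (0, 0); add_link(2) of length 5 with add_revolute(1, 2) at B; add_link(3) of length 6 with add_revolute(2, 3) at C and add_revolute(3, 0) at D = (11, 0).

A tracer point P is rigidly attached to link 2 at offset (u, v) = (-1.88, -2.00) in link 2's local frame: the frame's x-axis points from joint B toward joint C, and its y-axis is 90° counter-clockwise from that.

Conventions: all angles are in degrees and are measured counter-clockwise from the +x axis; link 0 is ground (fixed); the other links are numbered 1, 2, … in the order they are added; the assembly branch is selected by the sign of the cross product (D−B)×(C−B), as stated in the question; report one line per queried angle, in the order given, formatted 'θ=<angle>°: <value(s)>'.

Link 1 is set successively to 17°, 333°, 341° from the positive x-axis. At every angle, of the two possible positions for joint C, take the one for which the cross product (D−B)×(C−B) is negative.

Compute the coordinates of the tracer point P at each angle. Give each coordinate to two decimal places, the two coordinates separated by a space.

A=(0,0), D=(11.00,0)
θ=17°: B = A + 1.00·(cos17°, sin17°) = (0.9563, 0.2924)
θ=17°: |BD| = 10.0479
θ=17°: circle(B,5.00) ∩ circle(D,6.00): a=4.4766, h=2.2271
θ=17°:   candidates: C₊=(5.4958,2.3883) cross=22.378; C₋=(5.3662,-2.0641) cross=-22.378
θ=17°:   branch - wants cross < 0 → take C=(5.3662,-2.0641) (cross=-22.378)
θ=17°: ex = (C−B)/|BC| = (0.8820,-0.4713); ey = (0.4713,0.8820)
θ=17°: P = B + -1.88·ex + -2.00·ey = (-1.6444,-0.5856)
θ=333°: B = A + 1.00·(cos333°, sin333°) = (0.8910, -0.4540)
θ=333°: |BD| = 10.1192
θ=333°: circle(B,5.00) ∩ circle(D,6.00): a=4.5161, h=2.1460
θ=333°:   candidates: C₊=(5.3063,1.8924) cross=21.715; C₋=(5.4988,-2.3952) cross=-21.715
θ=333°:   branch - wants cross < 0 → take C=(5.4988,-2.3952) (cross=-21.715)
θ=333°: ex = (C−B)/|BC| = (0.9216,-0.3882); ey = (0.3882,0.9216)
θ=333°: P = B + -1.88·ex + -2.00·ey = (-1.6180,-1.5672)
θ=341°: B = A + 1.00·(cos341°, sin341°) = (0.9455, -0.3256)
θ=341°: |BD| = 10.0598
θ=341°: circle(B,5.00) ∩ circle(D,6.00): a=4.4831, h=2.2139
θ=341°:   candidates: C₊=(5.3547,2.0323) cross=22.271; C₋=(5.4980,-2.3932) cross=-22.271
θ=341°:   branch - wants cross < 0 → take C=(5.4980,-2.3932) (cross=-22.271)
θ=341°: ex = (C−B)/|BC| = (0.9105,-0.4135); ey = (0.4135,0.9105)
θ=341°: P = B + -1.88·ex + -2.00·ey = (-1.5933,-1.3691)

θ=17°: -1.64 -0.59
θ=333°: -1.62 -1.57
θ=341°: -1.59 -1.37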